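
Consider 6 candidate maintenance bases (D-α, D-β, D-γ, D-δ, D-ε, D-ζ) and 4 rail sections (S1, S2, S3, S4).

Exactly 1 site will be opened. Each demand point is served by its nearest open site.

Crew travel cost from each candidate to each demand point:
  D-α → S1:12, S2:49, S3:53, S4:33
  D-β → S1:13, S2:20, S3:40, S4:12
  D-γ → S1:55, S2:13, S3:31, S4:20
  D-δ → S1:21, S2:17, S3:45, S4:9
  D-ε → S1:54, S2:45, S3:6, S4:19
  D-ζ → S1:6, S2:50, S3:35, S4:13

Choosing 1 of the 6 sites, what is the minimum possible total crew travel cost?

85

Open {D-β}.
  S1→D-β 13, S2→D-β 20, S3→D-β 40, S4→D-β 12  ⇒ total 85.
Compare {D-δ}: total 92.
Compare {D-ζ}: total 104.
No size-1 selection does better; minimum is 85.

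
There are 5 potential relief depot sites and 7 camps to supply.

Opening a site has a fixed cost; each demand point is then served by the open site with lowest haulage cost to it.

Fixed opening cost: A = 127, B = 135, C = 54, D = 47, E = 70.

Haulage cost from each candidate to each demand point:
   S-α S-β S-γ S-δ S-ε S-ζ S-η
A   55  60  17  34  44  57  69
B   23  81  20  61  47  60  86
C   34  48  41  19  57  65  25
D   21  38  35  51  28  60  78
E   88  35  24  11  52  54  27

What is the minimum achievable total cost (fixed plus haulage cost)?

Open {D, E}: assign each demand point to its cheapest open site.
  S-α→D 21, S-β→E 35, S-γ→E 24, S-δ→E 11, S-ε→D 28, S-ζ→E 54, S-η→E 27
  haulage cost 200, fixed 117 → total 317.
Compare {C, D}: haulage cost 226 + fixed 101 = 327.
Compare {C}: haulage cost 289 + fixed 54 = 343.
Compare {D}: haulage cost 311 + fixed 47 = 358.
All other subsets cost ≥ 327. Minimum total cost: 317.

317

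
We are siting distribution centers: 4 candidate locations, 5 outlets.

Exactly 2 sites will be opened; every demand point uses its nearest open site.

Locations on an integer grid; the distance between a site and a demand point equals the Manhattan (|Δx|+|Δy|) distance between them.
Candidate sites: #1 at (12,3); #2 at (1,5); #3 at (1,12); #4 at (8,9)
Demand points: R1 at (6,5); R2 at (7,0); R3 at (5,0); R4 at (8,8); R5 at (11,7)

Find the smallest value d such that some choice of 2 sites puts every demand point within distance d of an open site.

9

Open {#1, #2}.
  Farthest demand point is R3 at distance 9 (to #2); all others are ≤ 9.
With {#1, #3} the worst case is 10.
With {#1, #4} the worst case is 10.
No size-2 selection achieves below 9.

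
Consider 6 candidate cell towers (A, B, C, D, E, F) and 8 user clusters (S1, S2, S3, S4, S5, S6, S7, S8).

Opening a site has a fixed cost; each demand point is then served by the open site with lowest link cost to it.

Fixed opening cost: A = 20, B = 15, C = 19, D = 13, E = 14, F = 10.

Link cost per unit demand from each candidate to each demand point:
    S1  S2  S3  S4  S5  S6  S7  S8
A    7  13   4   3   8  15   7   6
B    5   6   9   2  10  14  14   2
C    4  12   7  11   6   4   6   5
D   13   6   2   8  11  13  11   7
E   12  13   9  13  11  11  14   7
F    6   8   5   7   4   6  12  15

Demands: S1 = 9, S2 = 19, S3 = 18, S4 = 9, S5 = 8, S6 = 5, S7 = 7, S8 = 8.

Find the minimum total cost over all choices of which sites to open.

371

Open {B, C, D, F}: assign each demand point to its cheapest open site.
  S1→C 9×4=36, S2→B 19×6=114, S3→D 18×2=36, S4→B 9×2=18, S5→F 8×4=32, S6→C 5×4=20, S7→C 7×6=42, S8→B 8×2=16
  link cost 314, fixed 57 → total 371.
Compare {B, C, D}: link cost 330 + fixed 47 = 377.
Compare {B, C, D, E, F}: link cost 314 + fixed 71 = 385.
Compare {B, C, D, E}: link cost 330 + fixed 61 = 391.
All other subsets cost ≥ 377. Minimum total cost: 371.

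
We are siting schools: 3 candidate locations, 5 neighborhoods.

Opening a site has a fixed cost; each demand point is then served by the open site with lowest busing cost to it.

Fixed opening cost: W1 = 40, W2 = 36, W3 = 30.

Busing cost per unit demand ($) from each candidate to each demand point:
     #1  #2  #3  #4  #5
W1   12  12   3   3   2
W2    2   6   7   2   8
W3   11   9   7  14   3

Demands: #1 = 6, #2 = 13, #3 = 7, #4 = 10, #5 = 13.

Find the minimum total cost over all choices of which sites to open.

Open {W1, W2}: assign each demand point to its cheapest open site.
  #1→W2 6×2=12, #2→W2 13×6=78, #3→W1 7×3=21, #4→W2 10×2=20, #5→W1 13×2=26
  busing cost 157, fixed 76 → total 233.
Compare {W1, W2, W3}: busing cost 157 + fixed 106 = 263.
Compare {W2, W3}: busing cost 198 + fixed 66 = 264.
Compare {W2}: busing cost 263 + fixed 36 = 299.
All other subsets cost ≥ 263. Minimum total cost: 233.

233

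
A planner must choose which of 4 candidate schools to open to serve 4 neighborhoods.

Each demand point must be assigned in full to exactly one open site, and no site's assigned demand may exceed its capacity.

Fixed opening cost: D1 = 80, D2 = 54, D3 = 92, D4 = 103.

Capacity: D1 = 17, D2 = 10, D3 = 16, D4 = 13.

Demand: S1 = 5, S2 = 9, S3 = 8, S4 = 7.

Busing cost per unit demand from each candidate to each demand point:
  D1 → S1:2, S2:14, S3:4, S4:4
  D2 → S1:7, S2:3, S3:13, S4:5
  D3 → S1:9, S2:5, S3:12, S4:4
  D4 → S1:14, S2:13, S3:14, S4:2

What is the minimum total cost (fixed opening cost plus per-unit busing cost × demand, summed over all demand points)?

Open {D1, D3}; cheapest assignment that respects the capacities:
  D1 (cap 17, load 13): S1, S3 — cost 5×2 + 8×4 = 42
  D3 (cap 16, load 16): S2, S4 — cost 9×5 + 7×4 = 73
  Shipping 115, fixed 172 → total 287.
  Any other capacity-feasible assignment to {D1, D3} ships for at least 115.
Compare {D1, D2, D4}: its best feasible assignment gives total 320.
Compare {D1, D2, D3}: its best feasible assignment gives total 323.
Every other set of open sites that can feasibly serve all demand totals ≥ 320 even under its best assignment. Minimum: 287.

287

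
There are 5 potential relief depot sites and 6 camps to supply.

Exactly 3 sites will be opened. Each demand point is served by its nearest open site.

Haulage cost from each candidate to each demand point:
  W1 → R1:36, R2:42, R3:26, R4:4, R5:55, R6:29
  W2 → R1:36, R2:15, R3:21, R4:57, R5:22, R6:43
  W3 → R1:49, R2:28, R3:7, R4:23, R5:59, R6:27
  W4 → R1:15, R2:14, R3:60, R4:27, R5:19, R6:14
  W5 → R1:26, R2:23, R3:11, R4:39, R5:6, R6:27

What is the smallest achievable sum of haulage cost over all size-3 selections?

64

Open {W1, W4, W5}.
  R1→W4 15, R2→W4 14, R3→W5 11, R4→W1 4, R5→W5 6, R6→W4 14  ⇒ total 64.
Compare {W1, W3, W4}: total 73.
Compare {W3, W4, W5}: total 79.
No size-3 selection does better; minimum is 64.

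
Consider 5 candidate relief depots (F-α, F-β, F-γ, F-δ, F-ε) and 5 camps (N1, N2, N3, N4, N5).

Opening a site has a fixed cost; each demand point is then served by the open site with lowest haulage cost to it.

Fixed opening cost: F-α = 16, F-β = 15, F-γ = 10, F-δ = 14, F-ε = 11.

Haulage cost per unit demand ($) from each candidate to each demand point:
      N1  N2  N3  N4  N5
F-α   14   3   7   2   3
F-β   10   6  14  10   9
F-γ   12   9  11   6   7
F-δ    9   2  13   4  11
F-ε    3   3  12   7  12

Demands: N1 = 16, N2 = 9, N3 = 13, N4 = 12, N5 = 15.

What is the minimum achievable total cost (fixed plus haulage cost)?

Open {F-α, F-ε}: assign each demand point to its cheapest open site.
  N1→F-ε 16×3=48, N2→F-α 9×3=27, N3→F-α 13×7=91, N4→F-α 12×2=24, N5→F-α 15×3=45
  haulage cost 235, fixed 27 → total 262.
Compare {F-α, F-δ, F-ε}: haulage cost 226 + fixed 41 = 267.
Compare {F-α, F-γ, F-ε}: haulage cost 235 + fixed 37 = 272.
Compare {F-α, F-β, F-ε}: haulage cost 235 + fixed 42 = 277.
All other subsets cost ≥ 267. Minimum total cost: 262.

262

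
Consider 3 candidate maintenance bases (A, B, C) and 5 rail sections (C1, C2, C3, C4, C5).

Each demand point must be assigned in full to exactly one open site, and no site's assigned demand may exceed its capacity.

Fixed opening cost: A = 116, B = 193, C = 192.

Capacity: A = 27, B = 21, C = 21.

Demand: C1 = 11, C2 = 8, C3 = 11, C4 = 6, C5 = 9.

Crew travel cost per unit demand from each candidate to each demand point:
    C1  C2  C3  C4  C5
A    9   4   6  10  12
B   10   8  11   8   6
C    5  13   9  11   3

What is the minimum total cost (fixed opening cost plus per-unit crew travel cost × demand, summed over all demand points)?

548

Open {A, C}; cheapest assignment that respects the capacities:
  A (cap 27, load 25): C2, C3, C4 — cost 8×4 + 11×6 + 6×10 = 158
  C (cap 21, load 20): C1, C5 — cost 11×5 + 9×3 = 82
  Shipping 240, fixed 308 → total 548.
  Any other capacity-feasible assignment to {A, C} ships for at least 240.
Compare {A, B}: its best feasible assignment gives total 631.
Compare {A, B, C}: its best feasible assignment gives total 729.
Every other set of open sites that can feasibly serve all demand totals ≥ 631 even under its best assignment. Minimum: 548.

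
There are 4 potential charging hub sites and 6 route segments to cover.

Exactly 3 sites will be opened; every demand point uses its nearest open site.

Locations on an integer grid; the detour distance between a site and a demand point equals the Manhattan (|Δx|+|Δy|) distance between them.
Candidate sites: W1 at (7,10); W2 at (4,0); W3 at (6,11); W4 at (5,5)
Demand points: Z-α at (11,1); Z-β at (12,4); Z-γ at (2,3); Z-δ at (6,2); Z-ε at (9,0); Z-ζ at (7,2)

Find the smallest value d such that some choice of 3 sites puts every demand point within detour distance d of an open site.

8

Open {W1, W2, W4}.
  Farthest demand point is Z-α at detour distance 8 (to W2); all others are ≤ 8.
With {W2, W3, W4} the worst case is 8.
With {W1, W3, W4} the worst case is 10.
No size-3 selection achieves below 8.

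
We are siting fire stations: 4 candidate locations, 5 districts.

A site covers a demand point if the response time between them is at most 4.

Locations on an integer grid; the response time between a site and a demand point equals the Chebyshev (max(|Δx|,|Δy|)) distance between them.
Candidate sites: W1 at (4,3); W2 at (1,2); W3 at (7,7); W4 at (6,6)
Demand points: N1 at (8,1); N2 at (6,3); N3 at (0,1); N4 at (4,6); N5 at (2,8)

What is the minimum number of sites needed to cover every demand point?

Coverage sets (demand points within 4 of each site):
  W1: {N1, N2, N3, N4}
  W2: {N3, N4}
  W3: {N2, N4}
  W4: {N2, N4, N5}
No single site covers all 5 demand points.
But {W1, W4} covers everything, so the minimum is 2.

2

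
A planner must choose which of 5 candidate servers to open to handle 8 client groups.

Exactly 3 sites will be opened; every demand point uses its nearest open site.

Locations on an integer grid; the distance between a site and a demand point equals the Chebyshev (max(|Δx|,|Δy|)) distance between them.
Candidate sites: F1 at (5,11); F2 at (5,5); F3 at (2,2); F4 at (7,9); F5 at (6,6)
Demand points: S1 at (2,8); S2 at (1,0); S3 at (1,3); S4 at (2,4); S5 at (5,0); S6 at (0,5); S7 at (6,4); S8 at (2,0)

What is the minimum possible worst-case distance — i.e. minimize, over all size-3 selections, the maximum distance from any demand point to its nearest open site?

3

Open {F1, F2, F3}.
  Farthest demand point is S1 at distance 3 (to F1); all others are ≤ 3.
With {F1, F3, F5} the worst case is 3.
With {F2, F3, F4} the worst case is 3.
No size-3 selection achieves below 3.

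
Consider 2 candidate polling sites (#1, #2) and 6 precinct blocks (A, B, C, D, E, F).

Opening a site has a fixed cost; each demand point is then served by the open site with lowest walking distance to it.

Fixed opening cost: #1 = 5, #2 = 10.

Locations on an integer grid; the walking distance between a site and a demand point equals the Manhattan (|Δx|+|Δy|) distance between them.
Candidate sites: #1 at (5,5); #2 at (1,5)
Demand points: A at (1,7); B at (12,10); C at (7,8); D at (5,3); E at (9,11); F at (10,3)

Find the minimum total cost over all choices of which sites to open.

47

Open {#1}: assign each demand point to its cheapest open site.
  A→#1 6, B→#1 12, C→#1 5, D→#1 2, E→#1 10, F→#1 7
  walking distance 42, fixed 5 → total 47.
Compare {#1, #2}: walking distance 38 + fixed 15 = 53.
Compare {#2}: walking distance 58 + fixed 10 = 68.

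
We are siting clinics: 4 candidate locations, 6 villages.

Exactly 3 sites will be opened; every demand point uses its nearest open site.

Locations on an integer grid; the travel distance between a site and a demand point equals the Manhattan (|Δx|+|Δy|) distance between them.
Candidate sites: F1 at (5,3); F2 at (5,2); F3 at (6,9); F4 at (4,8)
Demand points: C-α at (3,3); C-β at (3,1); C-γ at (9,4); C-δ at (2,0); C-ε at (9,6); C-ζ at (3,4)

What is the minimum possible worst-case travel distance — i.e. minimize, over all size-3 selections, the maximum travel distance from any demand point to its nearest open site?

Open {F1, F2, F3}.
  Farthest demand point is C-ε at travel distance 6 (to F3); all others are ≤ 6.
With {F1, F3, F4} the worst case is 6.
With {F2, F3, F4} the worst case is 6.
No size-3 selection achieves below 6.

6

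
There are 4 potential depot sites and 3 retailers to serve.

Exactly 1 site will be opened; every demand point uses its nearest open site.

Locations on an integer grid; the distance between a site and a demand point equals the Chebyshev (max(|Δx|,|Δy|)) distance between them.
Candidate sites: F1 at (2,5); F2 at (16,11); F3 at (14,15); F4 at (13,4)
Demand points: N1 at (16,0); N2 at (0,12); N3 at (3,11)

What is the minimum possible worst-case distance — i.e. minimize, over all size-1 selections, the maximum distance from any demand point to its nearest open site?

Open {F4}.
  Farthest demand point is N2 at distance 13 (to F4); all others are ≤ 13.
With {F1} the worst case is 14.
With {F3} the worst case is 15.
No size-1 selection achieves below 13.

13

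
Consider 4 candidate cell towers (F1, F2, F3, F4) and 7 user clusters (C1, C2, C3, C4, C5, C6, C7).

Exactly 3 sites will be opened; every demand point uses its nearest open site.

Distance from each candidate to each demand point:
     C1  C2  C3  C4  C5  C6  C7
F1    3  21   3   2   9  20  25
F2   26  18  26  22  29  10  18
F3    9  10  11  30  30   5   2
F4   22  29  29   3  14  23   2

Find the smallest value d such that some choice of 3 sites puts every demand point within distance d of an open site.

10

Open {F1, F2, F3}.
  Farthest demand point is C2 at distance 10 (to F3); all others are ≤ 10.
With {F1, F3, F4} the worst case is 10.
With {F2, F3, F4} the worst case is 14.
No size-3 selection achieves below 10.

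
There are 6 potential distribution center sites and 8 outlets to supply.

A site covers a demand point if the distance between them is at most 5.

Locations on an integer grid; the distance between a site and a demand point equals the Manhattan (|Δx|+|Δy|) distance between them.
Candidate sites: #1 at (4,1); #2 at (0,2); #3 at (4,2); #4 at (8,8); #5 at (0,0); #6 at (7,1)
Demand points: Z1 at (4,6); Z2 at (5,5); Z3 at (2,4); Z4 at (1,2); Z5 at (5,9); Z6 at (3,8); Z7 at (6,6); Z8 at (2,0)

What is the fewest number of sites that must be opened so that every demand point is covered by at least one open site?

2

Coverage sets (demand points within 5 of each site):
  #1: {Z1, Z2, Z3, Z4, Z8}
  #2: {Z3, Z4, Z8}
  #3: {Z1, Z2, Z3, Z4, Z8}
  #4: {Z5, Z6, Z7}
  #5: {Z4, Z8}
  #6: {}
No single site covers all 8 demand points.
But {#1, #4} covers everything, so the minimum is 2.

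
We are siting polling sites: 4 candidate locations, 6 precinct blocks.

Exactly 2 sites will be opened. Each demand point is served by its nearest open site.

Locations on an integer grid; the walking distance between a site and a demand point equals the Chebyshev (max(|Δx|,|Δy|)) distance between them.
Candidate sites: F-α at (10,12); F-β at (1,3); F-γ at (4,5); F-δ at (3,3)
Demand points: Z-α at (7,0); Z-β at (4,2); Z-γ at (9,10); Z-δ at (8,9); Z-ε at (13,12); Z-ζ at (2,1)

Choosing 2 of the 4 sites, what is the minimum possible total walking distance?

15

Open {F-α, F-δ}.
  Z-α→F-δ 4, Z-β→F-δ 1, Z-γ→F-α 2, Z-δ→F-α 3, Z-ε→F-α 3, Z-ζ→F-δ 2  ⇒ total 15.
Compare {F-α, F-β}: total 19.
Compare {F-α, F-γ}: total 20.
No size-2 selection does better; minimum is 15.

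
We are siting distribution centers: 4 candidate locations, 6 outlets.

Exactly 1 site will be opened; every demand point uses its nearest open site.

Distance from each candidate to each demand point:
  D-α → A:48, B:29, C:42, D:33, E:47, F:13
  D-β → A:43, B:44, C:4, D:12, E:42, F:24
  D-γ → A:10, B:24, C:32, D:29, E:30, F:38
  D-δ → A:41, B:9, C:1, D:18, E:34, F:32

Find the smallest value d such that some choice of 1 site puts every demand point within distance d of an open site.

38

Open {D-γ}.
  Farthest demand point is F at distance 38 (to D-γ); all others are ≤ 38.
With {D-δ} the worst case is 41.
With {D-β} the worst case is 44.
No size-1 selection achieves below 38.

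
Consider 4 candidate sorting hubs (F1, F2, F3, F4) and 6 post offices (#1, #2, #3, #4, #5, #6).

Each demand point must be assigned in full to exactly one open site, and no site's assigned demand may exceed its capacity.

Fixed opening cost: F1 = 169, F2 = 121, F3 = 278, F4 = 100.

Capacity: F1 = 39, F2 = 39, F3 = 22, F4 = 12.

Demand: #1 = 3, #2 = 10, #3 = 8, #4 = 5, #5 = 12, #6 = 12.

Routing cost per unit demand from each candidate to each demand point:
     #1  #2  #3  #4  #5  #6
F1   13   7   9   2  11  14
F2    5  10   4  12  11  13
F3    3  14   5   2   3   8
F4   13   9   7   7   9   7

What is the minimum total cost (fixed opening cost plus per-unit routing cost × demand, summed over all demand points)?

644

Open {F2, F4}; cheapest assignment that respects the capacities:
  F2 (cap 39, load 38): #1, #2, #3, #4, #5 — cost 3×5 + 10×10 + 8×4 + 5×12 + 12×11 = 339
  F4 (cap 12, load 12): #6 — cost 12×7 = 84
  Shipping 423, fixed 221 → total 644.
  Any other capacity-feasible assignment to {F2, F4} ships for at least 423.
Compare {F1, F4}: its best feasible assignment gives total 676.
Compare {F1, F2}: its best feasible assignment gives total 705.
Every other set of open sites that can feasibly serve all demand totals ≥ 676 even under its best assignment. Minimum: 644.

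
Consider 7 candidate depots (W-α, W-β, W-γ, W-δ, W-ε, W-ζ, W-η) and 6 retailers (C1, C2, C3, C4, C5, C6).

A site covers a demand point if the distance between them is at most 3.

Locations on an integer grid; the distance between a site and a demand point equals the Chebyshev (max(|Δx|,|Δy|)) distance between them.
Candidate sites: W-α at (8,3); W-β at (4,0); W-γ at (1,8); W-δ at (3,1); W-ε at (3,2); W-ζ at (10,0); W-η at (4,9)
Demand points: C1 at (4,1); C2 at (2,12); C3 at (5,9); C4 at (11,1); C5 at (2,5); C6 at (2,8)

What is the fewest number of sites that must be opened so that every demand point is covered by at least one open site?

3

Coverage sets (demand points within 3 of each site):
  W-α: {C4}
  W-β: {C1}
  W-γ: {C5, C6}
  W-δ: {C1}
  W-ε: {C1, C5}
  W-ζ: {C4}
  W-η: {C2, C3, C6}
No 2 sites suffice: every size-2 union leaves at least one demand point uncovered.
But {W-α, W-ε, W-η} covers everything, so the minimum is 3.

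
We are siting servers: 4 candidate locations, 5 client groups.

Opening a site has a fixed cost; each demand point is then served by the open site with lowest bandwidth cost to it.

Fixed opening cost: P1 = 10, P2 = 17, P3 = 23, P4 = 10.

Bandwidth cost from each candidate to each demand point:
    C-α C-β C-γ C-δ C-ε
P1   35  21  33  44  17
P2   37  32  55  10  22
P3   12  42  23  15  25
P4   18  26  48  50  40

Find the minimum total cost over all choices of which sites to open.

121

Open {P1, P3}: assign each demand point to its cheapest open site.
  C-α→P3 12, C-β→P1 21, C-γ→P3 23, C-δ→P3 15, C-ε→P1 17
  bandwidth cost 88, fixed 33 → total 121.
Compare {P1, P3, P4}: bandwidth cost 88 + fixed 43 = 131.
Compare {P1, P2, P3}: bandwidth cost 83 + fixed 50 = 133.
Compare {P3, P4}: bandwidth cost 101 + fixed 33 = 134.
All other subsets cost ≥ 131. Minimum total cost: 121.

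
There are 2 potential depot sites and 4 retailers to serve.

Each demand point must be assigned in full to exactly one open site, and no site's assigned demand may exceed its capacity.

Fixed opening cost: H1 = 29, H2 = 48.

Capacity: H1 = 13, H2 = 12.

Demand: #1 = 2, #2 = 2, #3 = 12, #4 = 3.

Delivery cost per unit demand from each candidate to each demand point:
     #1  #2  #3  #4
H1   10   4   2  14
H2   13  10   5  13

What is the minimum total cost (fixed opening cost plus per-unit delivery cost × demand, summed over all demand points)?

Open {H1, H2}; cheapest assignment that respects the capacities:
  H1 (cap 13, load 12): #3 — cost 12×2 = 24
  H2 (cap 12, load 7): #1, #2, #4 — cost 2×13 + 2×10 + 3×13 = 85
  Shipping 109, fixed 77 → total 186.
  Any other capacity-feasible assignment to {H1, H2} ships for at least 109.
Total demand is 19 and no other set of sites has combined capacity ≥ 19, so {H1, H2} is the only feasible choice of open sites. Minimum: 186.

186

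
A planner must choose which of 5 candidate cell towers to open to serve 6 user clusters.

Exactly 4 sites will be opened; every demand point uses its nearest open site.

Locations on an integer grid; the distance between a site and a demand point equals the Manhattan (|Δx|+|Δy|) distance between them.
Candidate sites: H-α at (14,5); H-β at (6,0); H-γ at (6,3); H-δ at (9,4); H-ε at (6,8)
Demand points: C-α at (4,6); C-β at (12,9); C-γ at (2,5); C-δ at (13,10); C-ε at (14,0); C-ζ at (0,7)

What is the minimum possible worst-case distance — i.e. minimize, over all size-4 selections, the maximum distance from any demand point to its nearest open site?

7

Open {H-α, H-β, H-γ, H-ε}.
  Farthest demand point is C-ζ at distance 7 (to H-ε); all others are ≤ 7.
With {H-α, H-β, H-δ, H-ε} the worst case is 7.
With {H-α, H-γ, H-δ, H-ε} the worst case is 7.
No size-4 selection achieves below 7.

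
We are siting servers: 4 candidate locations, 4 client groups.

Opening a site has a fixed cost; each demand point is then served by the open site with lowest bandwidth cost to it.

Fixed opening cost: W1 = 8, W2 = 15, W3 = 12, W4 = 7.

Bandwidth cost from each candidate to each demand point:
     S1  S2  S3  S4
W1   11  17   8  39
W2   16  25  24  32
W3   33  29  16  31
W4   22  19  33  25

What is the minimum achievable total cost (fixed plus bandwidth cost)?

Open {W1, W4}: assign each demand point to its cheapest open site.
  S1→W1 11, S2→W1 17, S3→W1 8, S4→W4 25
  bandwidth cost 61, fixed 15 → total 76.
Compare {W1}: bandwidth cost 75 + fixed 8 = 83.
Compare {W1, W3}: bandwidth cost 67 + fixed 20 = 87.
Compare {W1, W3, W4}: bandwidth cost 61 + fixed 27 = 88.
All other subsets cost ≥ 83. Minimum total cost: 76.

76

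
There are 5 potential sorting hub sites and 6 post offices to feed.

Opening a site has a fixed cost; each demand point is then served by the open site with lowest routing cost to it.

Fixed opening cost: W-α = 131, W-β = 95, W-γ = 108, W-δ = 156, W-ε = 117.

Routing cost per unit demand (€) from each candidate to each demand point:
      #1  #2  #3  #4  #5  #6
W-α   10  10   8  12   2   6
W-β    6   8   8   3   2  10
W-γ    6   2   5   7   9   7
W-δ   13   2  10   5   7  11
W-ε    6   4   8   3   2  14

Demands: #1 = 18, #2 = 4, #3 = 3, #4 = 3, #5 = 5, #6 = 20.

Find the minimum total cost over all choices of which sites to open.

445

Open {W-γ}: assign each demand point to its cheapest open site.
  #1→W-γ 18×6=108, #2→W-γ 4×2=8, #3→W-γ 3×5=15, #4→W-γ 3×7=21, #5→W-γ 5×9=45, #6→W-γ 20×7=140
  routing cost 337, fixed 108 → total 445.
Compare {W-β}: routing cost 383 + fixed 95 = 478.
Compare {W-β, W-γ}: routing cost 290 + fixed 203 = 493.
Compare {W-γ, W-ε}: routing cost 290 + fixed 225 = 515.
All other subsets cost ≥ 478. Minimum total cost: 445.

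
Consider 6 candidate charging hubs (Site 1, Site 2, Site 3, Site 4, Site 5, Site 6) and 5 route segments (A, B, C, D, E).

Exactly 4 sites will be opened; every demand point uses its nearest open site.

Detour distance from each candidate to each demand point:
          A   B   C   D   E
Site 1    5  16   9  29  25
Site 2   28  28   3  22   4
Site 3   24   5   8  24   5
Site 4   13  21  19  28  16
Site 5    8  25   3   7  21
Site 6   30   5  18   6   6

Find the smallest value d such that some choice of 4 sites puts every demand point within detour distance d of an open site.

6

Open {Site 1, Site 2, Site 3, Site 6}.
  Farthest demand point is D at detour distance 6 (to Site 6); all others are ≤ 6.
With {Site 1, Site 2, Site 4, Site 6} the worst case is 6.
With {Site 1, Site 2, Site 5, Site 6} the worst case is 6.
No size-4 selection achieves below 6.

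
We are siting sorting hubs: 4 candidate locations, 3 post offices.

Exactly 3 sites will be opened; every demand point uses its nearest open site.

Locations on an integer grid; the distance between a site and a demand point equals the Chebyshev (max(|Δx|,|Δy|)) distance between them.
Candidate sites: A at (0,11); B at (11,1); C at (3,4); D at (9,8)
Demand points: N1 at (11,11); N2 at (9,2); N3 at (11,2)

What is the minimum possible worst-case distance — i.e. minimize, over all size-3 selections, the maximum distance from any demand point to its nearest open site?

Open {A, B, D}.
  Farthest demand point is N1 at distance 3 (to D); all others are ≤ 3.
With {B, C, D} the worst case is 3.
With {A, C, D} the worst case is 6.
No size-3 selection achieves below 3.

3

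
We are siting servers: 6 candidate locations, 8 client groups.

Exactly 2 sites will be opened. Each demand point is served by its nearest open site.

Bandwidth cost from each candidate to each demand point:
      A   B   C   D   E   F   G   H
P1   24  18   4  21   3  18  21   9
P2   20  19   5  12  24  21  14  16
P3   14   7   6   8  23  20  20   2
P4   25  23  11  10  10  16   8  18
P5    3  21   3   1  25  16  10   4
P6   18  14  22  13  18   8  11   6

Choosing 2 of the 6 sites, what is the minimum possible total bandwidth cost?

Open {P1, P5}.
  A→P5 3, B→P1 18, C→P5 3, D→P5 1, E→P1 3, F→P5 16, G→P5 10, H→P5 4  ⇒ total 58.
Compare {P5, P6}: total 61.
Compare {P3, P5}: total 65.
No size-2 selection does better; minimum is 58.

58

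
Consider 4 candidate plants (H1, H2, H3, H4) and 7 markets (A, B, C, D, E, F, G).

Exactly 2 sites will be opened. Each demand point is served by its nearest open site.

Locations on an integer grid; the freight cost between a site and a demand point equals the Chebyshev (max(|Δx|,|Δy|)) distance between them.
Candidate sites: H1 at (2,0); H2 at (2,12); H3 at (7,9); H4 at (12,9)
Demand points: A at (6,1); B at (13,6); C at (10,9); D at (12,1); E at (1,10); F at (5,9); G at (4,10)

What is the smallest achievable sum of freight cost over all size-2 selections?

Open {H2, H4}.
  A→H4 8, B→H4 3, C→H4 2, D→H4 8, E→H2 2, F→H2 3, G→H2 2  ⇒ total 28.
Compare {H2, H3}: total 31.
Compare {H1, H3}: total 32.
No size-2 selection does better; minimum is 28.

28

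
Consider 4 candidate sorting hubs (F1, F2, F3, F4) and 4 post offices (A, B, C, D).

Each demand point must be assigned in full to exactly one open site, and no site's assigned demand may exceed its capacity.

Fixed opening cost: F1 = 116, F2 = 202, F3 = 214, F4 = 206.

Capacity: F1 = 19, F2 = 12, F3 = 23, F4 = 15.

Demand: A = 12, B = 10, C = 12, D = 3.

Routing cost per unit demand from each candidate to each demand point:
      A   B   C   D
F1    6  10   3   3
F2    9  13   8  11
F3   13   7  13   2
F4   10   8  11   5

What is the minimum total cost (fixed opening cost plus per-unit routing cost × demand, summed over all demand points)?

Open {F1, F3}; cheapest assignment that respects the capacities:
  F1 (cap 19, load 15): C, D — cost 12×3 + 3×3 = 45
  F3 (cap 23, load 22): A, B — cost 12×13 + 10×7 = 226
  Shipping 271, fixed 330 → total 601.
  Any other capacity-feasible assignment to {F1, F3} ships for at least 271.
Compare {F1, F2, F3}: its best feasible assignment gives total 752.
Compare {F1, F2, F4}: its best feasible assignment gives total 757.
Every other set of open sites that can feasibly serve all demand totals ≥ 752 even under its best assignment. Minimum: 601.

601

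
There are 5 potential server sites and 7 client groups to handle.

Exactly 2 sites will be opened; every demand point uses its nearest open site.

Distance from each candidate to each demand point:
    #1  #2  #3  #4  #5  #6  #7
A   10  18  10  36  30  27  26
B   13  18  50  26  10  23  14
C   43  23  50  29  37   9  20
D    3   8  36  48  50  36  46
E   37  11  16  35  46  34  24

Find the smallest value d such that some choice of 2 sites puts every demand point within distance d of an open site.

26

Open {A, B}.
  Farthest demand point is #4 at distance 26 (to B); all others are ≤ 26.
With {B, E} the worst case is 26.
With {A, C} the worst case is 30.
No size-2 selection achieves below 26.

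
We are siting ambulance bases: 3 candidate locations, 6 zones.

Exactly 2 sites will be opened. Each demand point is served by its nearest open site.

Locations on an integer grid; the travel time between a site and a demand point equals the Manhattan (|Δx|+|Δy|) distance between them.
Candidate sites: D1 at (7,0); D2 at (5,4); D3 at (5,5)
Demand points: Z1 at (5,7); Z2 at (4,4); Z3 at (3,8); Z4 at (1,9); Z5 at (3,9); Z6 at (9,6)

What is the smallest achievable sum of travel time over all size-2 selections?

Open {D2, D3}.
  Z1→D3 2, Z2→D2 1, Z3→D3 5, Z4→D3 8, Z5→D3 6, Z6→D3 5  ⇒ total 27.
Compare {D1, D3}: total 28.
Compare {D1, D2}: total 32.

27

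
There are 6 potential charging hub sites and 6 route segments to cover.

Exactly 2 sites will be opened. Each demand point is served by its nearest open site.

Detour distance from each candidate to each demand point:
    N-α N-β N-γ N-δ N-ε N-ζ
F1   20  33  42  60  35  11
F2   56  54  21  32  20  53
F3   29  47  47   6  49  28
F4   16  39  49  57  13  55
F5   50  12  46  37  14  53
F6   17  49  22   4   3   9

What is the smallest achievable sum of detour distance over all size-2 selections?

67

Open {F5, F6}.
  N-α→F6 17, N-β→F5 12, N-γ→F6 22, N-δ→F6 4, N-ε→F6 3, N-ζ→F6 9  ⇒ total 67.
Compare {F1, F6}: total 88.
Compare {F4, F6}: total 93.
No size-2 selection does better; minimum is 67.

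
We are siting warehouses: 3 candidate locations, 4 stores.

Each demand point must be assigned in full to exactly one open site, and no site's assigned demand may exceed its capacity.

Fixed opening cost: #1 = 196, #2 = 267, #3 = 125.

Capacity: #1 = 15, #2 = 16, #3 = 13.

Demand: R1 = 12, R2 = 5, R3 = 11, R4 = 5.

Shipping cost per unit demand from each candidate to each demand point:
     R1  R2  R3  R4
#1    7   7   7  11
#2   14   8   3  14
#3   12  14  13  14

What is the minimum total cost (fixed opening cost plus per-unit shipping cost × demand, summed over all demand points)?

Open {#1, #2, #3}; cheapest assignment that respects the capacities:
  #1 (cap 15, load 12): R1 — cost 12×7 = 84
  #2 (cap 16, load 16): R2, R3 — cost 5×8 + 11×3 = 73
  #3 (cap 13, load 5): R4 — cost 5×14 = 70
  Shipping 227, fixed 588 → total 815.
  Any other capacity-feasible assignment to {#1, #2, #3} ships for at least 227.
Total demand is 33 and no other set of sites has combined capacity ≥ 33, so {#1, #2, #3} is the only feasible choice of open sites. Minimum: 815.

815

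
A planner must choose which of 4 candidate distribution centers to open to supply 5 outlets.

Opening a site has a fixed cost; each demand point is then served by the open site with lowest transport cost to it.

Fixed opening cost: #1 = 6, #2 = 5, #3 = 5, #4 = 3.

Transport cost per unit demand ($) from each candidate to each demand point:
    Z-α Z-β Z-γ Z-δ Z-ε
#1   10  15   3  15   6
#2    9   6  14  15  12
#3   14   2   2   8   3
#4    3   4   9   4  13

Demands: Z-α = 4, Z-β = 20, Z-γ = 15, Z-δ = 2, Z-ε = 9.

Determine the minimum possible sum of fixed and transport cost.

Open {#3, #4}: assign each demand point to its cheapest open site.
  Z-α→#4 4×3=12, Z-β→#3 20×2=40, Z-γ→#3 15×2=30, Z-δ→#4 2×4=8, Z-ε→#3 9×3=27
  transport cost 117, fixed 8 → total 125.
Compare {#2, #3, #4}: transport cost 117 + fixed 13 = 130.
Compare {#1, #3, #4}: transport cost 117 + fixed 14 = 131.
Compare {#1, #2, #3, #4}: transport cost 117 + fixed 19 = 136.
All other subsets cost ≥ 130. Minimum total cost: 125.

125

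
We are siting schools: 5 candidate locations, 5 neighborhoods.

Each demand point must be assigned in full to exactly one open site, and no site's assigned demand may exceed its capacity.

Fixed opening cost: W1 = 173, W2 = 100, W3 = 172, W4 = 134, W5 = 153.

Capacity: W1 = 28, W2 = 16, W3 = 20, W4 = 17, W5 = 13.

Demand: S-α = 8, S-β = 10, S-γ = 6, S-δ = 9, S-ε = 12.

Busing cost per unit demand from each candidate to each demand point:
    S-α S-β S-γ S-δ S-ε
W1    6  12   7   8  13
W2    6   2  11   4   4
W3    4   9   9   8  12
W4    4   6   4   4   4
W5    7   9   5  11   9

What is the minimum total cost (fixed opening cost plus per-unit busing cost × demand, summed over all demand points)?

Open {W2, W3, W4}; cheapest assignment that respects the capacities:
  W2 (cap 16, load 12): S-ε — cost 12×4 = 48
  W3 (cap 20, load 18): S-α, S-β — cost 8×4 + 10×9 = 122
  W4 (cap 17, load 15): S-γ, S-δ — cost 6×4 + 9×4 = 60
  Shipping 230, fixed 406 → total 636.
  Any other capacity-feasible assignment to {W2, W3, W4} ships for at least 230.
Compare {W1, W2, W4}: its best feasible assignment gives total 637.
Compare {W2, W4, W5}: its best feasible assignment gives total 649.
Every other set of open sites that can feasibly serve all demand totals ≥ 637 even under its best assignment. Minimum: 636.

636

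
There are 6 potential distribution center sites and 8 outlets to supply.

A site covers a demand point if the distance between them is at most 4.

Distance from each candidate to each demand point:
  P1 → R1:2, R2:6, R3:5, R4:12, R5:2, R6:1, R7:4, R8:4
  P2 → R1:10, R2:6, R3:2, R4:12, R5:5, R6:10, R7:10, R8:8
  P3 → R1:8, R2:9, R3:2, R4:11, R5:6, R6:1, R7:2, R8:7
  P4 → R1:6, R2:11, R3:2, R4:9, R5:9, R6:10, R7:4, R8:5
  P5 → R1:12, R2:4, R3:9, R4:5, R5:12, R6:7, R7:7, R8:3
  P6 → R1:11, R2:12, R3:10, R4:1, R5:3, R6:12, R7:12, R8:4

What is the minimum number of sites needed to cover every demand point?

Coverage sets (demand points within 4 of each site):
  P1: {R1, R5, R6, R7, R8}
  P2: {R3}
  P3: {R3, R6, R7}
  P4: {R3, R7}
  P5: {R2, R8}
  P6: {R4, R5, R8}
No 3 sites suffice: every size-3 union leaves at least one demand point uncovered.
But {P1, P2, P5, P6} covers everything, so the minimum is 4.

4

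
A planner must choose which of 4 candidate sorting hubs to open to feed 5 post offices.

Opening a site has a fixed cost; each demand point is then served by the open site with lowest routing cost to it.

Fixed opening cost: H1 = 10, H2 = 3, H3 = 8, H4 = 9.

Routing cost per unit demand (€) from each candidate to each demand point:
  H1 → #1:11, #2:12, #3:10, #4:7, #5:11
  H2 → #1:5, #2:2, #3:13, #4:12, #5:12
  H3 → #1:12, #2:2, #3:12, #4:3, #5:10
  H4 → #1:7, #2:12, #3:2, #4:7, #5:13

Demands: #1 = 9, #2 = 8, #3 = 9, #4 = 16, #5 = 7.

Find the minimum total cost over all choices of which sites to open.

Open {H2, H3, H4}: assign each demand point to its cheapest open site.
  #1→H2 9×5=45, #2→H2 8×2=16, #3→H4 9×2=18, #4→H3 16×3=48, #5→H3 7×10=70
  routing cost 197, fixed 20 → total 217.
Compare {H1, H2, H3, H4}: routing cost 197 + fixed 30 = 227.
Compare {H3, H4}: routing cost 215 + fixed 17 = 232.
Compare {H1, H3, H4}: routing cost 215 + fixed 27 = 242.
All other subsets cost ≥ 227. Minimum total cost: 217.

217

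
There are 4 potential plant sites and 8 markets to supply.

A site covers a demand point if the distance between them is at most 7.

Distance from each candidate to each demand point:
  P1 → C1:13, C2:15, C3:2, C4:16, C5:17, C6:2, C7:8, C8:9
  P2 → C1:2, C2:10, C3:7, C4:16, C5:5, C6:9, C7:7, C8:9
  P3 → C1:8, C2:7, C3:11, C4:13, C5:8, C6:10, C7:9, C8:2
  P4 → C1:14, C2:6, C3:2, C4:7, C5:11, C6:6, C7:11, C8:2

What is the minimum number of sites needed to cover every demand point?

2

Coverage sets (demand points within 7 of each site):
  P1: {C3, C6}
  P2: {C1, C3, C5, C7}
  P3: {C2, C8}
  P4: {C2, C3, C4, C6, C8}
No single site covers all 8 demand points.
But {P2, P4} covers everything, so the minimum is 2.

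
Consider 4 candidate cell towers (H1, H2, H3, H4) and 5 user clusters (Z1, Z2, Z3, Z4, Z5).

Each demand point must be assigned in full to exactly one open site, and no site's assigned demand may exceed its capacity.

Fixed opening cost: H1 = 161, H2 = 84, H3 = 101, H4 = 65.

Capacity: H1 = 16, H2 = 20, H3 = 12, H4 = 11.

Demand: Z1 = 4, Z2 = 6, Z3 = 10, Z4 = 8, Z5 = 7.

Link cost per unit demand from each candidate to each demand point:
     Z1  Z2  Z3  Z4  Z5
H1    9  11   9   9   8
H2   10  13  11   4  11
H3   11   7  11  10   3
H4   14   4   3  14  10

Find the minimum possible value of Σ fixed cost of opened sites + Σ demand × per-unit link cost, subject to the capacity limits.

451

Open {H2, H3, H4}; cheapest assignment that respects the capacities:
  H2 (cap 20, load 18): Z1, Z2, Z4 — cost 4×10 + 6×13 + 8×4 = 150
  H3 (cap 12, load 7): Z5 — cost 7×3 = 21
  H4 (cap 11, load 10): Z3 — cost 10×3 = 30
  Shipping 201, fixed 250 → total 451.
  Any other capacity-feasible assignment to {H2, H3, H4} ships for at least 201.
Compare {H1, H2, H4}: its best feasible assignment gives total 534.
Compare {H1, H2}: its best feasible assignment gives total 550.
Every other set of open sites that can feasibly serve all demand totals ≥ 534 even under its best assignment. Minimum: 451.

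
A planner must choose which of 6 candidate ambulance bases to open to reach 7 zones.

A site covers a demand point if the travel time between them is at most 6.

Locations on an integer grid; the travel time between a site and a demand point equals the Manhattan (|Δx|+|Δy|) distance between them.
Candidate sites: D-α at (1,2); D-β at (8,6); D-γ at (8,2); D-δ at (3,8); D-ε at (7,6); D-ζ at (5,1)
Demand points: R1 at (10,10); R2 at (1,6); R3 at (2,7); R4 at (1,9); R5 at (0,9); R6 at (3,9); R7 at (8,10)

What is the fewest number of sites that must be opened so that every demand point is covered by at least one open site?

Coverage sets (demand points within 6 of each site):
  D-α: {R2, R3}
  D-β: {R1, R7}
  D-γ: {}
  D-δ: {R2, R3, R4, R5, R6}
  D-ε: {R2, R3, R7}
  D-ζ: {}
No single site covers all 7 demand points.
But {D-β, D-δ} covers everything, so the minimum is 2.

2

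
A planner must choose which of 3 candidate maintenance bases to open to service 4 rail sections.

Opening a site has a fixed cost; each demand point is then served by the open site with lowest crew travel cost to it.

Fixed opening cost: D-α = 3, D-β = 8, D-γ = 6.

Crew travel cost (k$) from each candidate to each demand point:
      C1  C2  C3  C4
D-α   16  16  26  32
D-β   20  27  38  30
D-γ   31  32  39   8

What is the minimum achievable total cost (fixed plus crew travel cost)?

Open {D-α, D-γ}: assign each demand point to its cheapest open site.
  C1→D-α 16, C2→D-α 16, C3→D-α 26, C4→D-γ 8
  crew travel cost 66, fixed 9 → total 75.
Compare {D-α, D-β, D-γ}: crew travel cost 66 + fixed 17 = 83.
Compare {D-α}: crew travel cost 90 + fixed 3 = 93.
Compare {D-α, D-β}: crew travel cost 88 + fixed 11 = 99.
All other subsets cost ≥ 83. Minimum total cost: 75.

75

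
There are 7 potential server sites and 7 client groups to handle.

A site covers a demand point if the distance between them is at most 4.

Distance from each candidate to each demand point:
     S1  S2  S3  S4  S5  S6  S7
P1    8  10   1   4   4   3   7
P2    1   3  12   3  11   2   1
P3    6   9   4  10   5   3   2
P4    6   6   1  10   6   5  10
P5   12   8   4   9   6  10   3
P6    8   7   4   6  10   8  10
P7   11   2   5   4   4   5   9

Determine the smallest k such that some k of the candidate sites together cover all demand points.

2

Coverage sets (demand points within 4 of each site):
  P1: {S3, S4, S5, S6}
  P2: {S1, S2, S4, S6, S7}
  P3: {S3, S6, S7}
  P4: {S3}
  P5: {S3, S7}
  P6: {S3}
  P7: {S2, S4, S5}
No single site covers all 7 demand points.
But {P1, P2} covers everything, so the minimum is 2.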